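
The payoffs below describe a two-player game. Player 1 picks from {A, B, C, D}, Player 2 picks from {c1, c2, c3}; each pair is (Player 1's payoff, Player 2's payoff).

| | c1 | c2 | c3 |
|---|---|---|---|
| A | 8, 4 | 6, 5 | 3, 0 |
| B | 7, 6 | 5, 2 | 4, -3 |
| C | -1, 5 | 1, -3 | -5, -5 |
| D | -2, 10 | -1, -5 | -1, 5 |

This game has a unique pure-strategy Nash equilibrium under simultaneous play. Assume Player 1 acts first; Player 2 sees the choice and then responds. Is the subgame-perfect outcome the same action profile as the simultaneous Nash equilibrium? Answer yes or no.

no

Solve by backward induction (Player 1 leads).
- A: Player 2 compares 4, 5, 0 and picks c2; Player 1 would get 6.
- B: Player 2 compares 6, 2, -3 and picks c1; Player 1 would get 7.
- C: Player 2 compares 5, -3, -5 and picks c1; Player 1 would get -1.
- D: Player 2 compares 10, -5, 5 and picks c1; Player 1 would get -2.
Player 1's induced payoffs are 6, 7, -1, -2, so Player 1 commits to B. Subgame-perfect outcome: (B, c1) with payoffs (7, 6).
Under simultaneous play:
Player 1's best replies: c1→A; c2→A; c3→B.
Player 2's best replies: A→c2; B→c1; C→c1; D→c1.
The unique mutual best reply is (A, c2), giving (6, 5).
Sequential outcome (B, c1) differs from the Nash profile (A, c2).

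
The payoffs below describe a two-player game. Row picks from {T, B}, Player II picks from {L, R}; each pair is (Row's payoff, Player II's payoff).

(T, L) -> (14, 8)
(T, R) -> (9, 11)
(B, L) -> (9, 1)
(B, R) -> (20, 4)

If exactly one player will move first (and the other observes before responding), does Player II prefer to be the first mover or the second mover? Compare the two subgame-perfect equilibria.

If Row leads: Player II's best replies are T→R, B→R; Row's induced payoffs 9, 20; outcome (B, R), payoffs (20, 4).
If Player II leads: Row's best replies are L→T, R→B; Player II's induced payoffs 8, 4; outcome (T, L), payoffs (14, 8).
Player II gets 8 moving first and 4 moving second, so Player II prefers to move first.

first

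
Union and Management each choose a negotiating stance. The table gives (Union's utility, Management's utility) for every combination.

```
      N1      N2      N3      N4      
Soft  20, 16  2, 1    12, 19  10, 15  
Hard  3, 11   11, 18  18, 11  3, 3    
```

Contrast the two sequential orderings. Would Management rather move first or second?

If Union leads: Management's best replies are Soft→N3, Hard→N2; Union's induced payoffs 12, 11; outcome (Soft, N3), payoffs (12, 19).
If Management leads: Union's best replies are N1→Soft, N2→Hard, N3→Hard, N4→Soft; Management's induced payoffs 16, 18, 11, 15; outcome (Hard, N2), payoffs (11, 18).
Management gets 18 moving first and 19 moving second, so Management prefers to move second.

second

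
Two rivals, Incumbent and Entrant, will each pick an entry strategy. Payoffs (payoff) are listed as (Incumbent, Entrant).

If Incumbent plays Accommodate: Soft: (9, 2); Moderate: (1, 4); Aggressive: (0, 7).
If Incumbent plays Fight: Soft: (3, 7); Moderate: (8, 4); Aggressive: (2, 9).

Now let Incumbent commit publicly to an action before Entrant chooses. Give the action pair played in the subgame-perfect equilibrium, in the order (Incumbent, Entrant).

Backward induction with Incumbent moving first.
- Accommodate: Entrant compares 2, 4, 7 and picks Aggressive; Incumbent would get 0.
- Fight: Entrant compares 7, 4, 9 and picks Aggressive; Incumbent would get 2.
Incumbent's induced payoffs are 0, 2, so Incumbent commits to Fight. Subgame-perfect outcome: (Fight, Aggressive) with payoffs (2, 9).

(Fight, Aggressive)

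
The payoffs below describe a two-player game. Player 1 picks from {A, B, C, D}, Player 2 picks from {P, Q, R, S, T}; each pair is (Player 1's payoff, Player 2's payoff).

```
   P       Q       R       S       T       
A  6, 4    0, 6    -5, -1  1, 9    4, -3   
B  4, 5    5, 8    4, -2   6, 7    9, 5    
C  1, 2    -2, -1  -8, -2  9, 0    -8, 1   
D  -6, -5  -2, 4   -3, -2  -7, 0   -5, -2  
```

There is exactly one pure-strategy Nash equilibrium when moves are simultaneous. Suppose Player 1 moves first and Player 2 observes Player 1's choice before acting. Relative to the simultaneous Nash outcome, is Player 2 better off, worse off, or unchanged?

Player 2 best-responds to each possible Player 1 move:
- A: Player 2 compares 4, 6, -1, 9, -3 and picks S; Player 1 would get 1.
- B: Player 2 compares 5, 8, -2, 7, 5 and picks Q; Player 1 would get 5.
- C: Player 2 compares 2, -1, -2, 0, 1 and picks P; Player 1 would get 1.
- D: Player 2 compares -5, 4, -2, 0, -2 and picks Q; Player 1 would get -2.
Player 1's induced payoffs are 1, 5, 1, -2, so Player 1 commits to B. Subgame-perfect outcome: (B, Q) with payoffs (5, 8).
Now find the simultaneous Nash equilibrium.
Player 1's best replies: P→A; Q→B; R→B; S→C; T→B.
Player 2's best replies: A→S; B→Q; C→P; D→Q.
The unique mutual best reply is (B, Q), giving (5, 8).
Player 2 earns 8 sequentially versus 8 at the Nash outcome: unchanged.

unchanged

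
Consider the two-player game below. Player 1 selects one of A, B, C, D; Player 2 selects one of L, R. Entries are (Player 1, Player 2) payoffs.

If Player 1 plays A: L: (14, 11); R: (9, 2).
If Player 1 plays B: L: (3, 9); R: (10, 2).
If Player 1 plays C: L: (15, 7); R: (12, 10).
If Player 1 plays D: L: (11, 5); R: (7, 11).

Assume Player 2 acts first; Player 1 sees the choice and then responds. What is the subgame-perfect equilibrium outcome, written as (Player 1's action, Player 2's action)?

Work backward from Player 1's decision.
- L → Player 1 plays C (best of 14, 3, 15, 11); Player 2 gets 7.
- R → Player 1 plays C (best of 9, 10, 12, 7); Player 2 gets 10.
Player 2's induced payoffs are 7, 10, so Player 2 commits to R. Subgame-perfect outcome: (C, R) with payoffs (12, 10).

(C, R)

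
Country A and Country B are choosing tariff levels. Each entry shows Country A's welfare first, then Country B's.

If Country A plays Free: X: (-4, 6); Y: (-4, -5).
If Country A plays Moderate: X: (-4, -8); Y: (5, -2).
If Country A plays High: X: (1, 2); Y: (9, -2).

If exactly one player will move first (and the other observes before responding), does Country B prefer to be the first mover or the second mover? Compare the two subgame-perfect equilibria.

If Country A leads: Country B's best replies are Free→X, Moderate→Y, High→X; Country A's induced payoffs -4, 5, 1; outcome (Moderate, Y), payoffs (5, -2).
If Country B leads: Country A's best replies are X→High, Y→High; Country B's induced payoffs 2, -2; outcome (High, X), payoffs (1, 2).
Country B gets 2 moving first and -2 moving second, so Country B prefers to move first.

first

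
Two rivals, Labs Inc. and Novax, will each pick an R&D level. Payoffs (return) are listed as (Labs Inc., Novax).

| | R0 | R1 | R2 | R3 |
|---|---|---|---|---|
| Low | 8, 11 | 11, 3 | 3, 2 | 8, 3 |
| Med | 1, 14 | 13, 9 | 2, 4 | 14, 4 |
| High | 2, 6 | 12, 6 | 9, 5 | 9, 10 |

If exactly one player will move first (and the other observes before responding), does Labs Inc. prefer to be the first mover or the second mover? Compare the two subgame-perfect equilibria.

first

If Labs Inc. leads: Novax's best replies are Low→R0, Med→R0, High→R3; Labs Inc.'s induced payoffs 8, 1, 9; outcome (High, R3), payoffs (9, 10).
If Novax leads: Labs Inc.'s best replies are R0→Low, R1→Med, R2→High, R3→Med; Novax's induced payoffs 11, 9, 5, 4; outcome (Low, R0), payoffs (8, 11).
Labs Inc. gets 9 moving first and 8 moving second, so Labs Inc. prefers to move first.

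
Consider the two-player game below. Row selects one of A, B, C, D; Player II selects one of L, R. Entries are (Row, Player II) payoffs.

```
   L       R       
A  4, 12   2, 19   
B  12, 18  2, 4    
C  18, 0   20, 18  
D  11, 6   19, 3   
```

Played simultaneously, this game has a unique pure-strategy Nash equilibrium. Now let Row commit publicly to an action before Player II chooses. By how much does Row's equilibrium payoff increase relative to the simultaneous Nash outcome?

0

Work backward from Player II's decision.
- A: BR = R, leader payoff 2.
- B: BR = L, leader payoff 12.
- C: BR = R, leader payoff 20.
- D: BR = L, leader payoff 11.
Among 2, 12, 20, 11, the best is 20 at C. Subgame-perfect outcome: (C, R) with payoffs (20, 18).
For the simultaneous game, intersect best replies.
Row's best replies: L→C; R→C.
Player II's best replies: A→R; B→L; C→R; D→L.
Only (C, R) has each player best-responding; Nash payoffs (20, 18).
Row's commitment gain: 20 − 20 = 0.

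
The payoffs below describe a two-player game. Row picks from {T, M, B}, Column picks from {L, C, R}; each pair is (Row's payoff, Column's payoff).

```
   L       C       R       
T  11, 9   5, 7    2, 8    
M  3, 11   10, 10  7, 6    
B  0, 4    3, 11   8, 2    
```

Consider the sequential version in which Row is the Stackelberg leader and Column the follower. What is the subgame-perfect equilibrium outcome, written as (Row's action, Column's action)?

Work backward from Column's decision.
- T → Column plays L (best of 9, 7, 8); Row gets 11.
- M → Column plays L (best of 11, 10, 6); Row gets 3.
- B → Column plays C (best of 4, 11, 2); Row gets 3.
Among 11, 3, 3, the best is 11 at T. Subgame-perfect outcome: (T, L) with payoffs (11, 9).

(T, L)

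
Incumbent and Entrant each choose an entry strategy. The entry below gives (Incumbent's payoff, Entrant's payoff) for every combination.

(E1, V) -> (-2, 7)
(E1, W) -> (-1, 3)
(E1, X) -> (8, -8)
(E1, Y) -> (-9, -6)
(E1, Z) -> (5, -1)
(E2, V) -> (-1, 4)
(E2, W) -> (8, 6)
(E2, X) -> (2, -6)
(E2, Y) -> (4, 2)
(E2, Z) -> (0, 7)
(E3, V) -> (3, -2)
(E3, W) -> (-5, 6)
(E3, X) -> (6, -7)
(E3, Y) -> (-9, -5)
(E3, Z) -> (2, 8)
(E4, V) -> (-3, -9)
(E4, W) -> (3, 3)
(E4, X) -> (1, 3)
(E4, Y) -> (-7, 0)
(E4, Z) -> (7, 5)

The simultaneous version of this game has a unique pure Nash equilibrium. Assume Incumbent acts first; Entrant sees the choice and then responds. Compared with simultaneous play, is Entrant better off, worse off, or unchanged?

Entrant best-responds to each possible Incumbent move:
- E1: Entrant compares 7, 3, -8, -6, -1 and picks V; Incumbent would get -2.
- E2: Entrant compares 4, 6, -6, 2, 7 and picks Z; Incumbent would get 0.
- E3: Entrant compares -2, 6, -7, -5, 8 and picks Z; Incumbent would get 2.
- E4: Entrant compares -9, 3, 3, 0, 5 and picks Z; Incumbent would get 7.
Incumbent's induced payoffs are -2, 0, 2, 7, so Incumbent commits to E4. Subgame-perfect outcome: (E4, Z) with payoffs (7, 5).
For the simultaneous game, intersect best replies.
Incumbent's best replies: V→E3; W→E2; X→E1; Y→E2; Z→E4.
Entrant's best replies: E1→V; E2→Z; E3→Z; E4→Z.
The unique mutual best reply is (E4, Z), giving (7, 5).
Entrant earns 5 sequentially versus 5 at the Nash outcome: unchanged.

unchanged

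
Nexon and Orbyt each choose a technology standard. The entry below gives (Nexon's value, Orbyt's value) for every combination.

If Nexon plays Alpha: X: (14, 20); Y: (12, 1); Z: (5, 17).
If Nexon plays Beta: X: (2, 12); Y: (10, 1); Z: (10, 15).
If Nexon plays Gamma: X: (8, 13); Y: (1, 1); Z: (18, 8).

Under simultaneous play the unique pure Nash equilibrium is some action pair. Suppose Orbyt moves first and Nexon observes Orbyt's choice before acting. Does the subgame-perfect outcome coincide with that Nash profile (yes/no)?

yes

Solve by backward induction (Orbyt leads).
- X: Nexon compares 14, 2, 8 and picks Alpha; Orbyt would get 20.
- Y: Nexon compares 12, 10, 1 and picks Alpha; Orbyt would get 1.
- Z: Nexon compares 5, 10, 18 and picks Gamma; Orbyt would get 8.
Among 20, 1, 8, the best is 20 at X. Subgame-perfect outcome: (Alpha, X) with payoffs (14, 20).
For the simultaneous game, intersect best replies.
Nexon's best replies: X→Alpha; Y→Alpha; Z→Gamma.
Orbyt's best replies: Alpha→X; Beta→Z; Gamma→X.
The unique mutual best reply is (Alpha, X), giving (14, 20).
Sequential outcome (Alpha, X) coincides with the Nash profile (Alpha, X).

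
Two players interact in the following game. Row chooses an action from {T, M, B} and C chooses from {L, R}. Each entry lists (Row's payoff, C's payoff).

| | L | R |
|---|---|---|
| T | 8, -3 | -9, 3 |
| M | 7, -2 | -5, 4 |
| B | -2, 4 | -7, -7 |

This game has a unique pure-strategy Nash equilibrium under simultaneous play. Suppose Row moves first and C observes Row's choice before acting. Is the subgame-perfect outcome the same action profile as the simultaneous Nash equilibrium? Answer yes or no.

Work backward from C's decision.
- T → C plays R (best of -3, 3); Row gets -9.
- M → C plays R (best of -2, 4); Row gets -5.
- B → C plays L (best of 4, -7); Row gets -2.
Row's induced payoffs are -9, -5, -2, so Row commits to B. Subgame-perfect outcome: (B, L) with payoffs (-2, 4).
For the simultaneous game, intersect best replies.
Row's best replies: L→T; R→M.
C's best replies: T→R; M→R; B→L.
Only (M, R) has each player best-responding; Nash payoffs (-5, 4).
Sequential outcome (B, L) differs from the Nash profile (M, R).

no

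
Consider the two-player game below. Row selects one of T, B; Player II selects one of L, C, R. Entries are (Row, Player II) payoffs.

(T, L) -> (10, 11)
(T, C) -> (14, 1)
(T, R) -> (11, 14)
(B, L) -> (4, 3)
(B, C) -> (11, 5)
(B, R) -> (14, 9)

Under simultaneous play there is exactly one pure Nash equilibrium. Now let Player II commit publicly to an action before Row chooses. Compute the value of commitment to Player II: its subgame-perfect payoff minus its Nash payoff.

Solve by backward induction (Player II leads).
- L: Row compares 10, 4 and picks T; Player II would get 11.
- C: Row compares 14, 11 and picks T; Player II would get 1.
- R: Row compares 11, 14 and picks B; Player II would get 9.
Maximizing over 11, 1, 9, Player II chooses L. Subgame-perfect outcome: (T, L) with payoffs (10, 11).
Now find the simultaneous Nash equilibrium.
Row's best replies: L→T; C→T; R→B.
Player II's best replies: T→R; B→R.
The unique mutual best reply is (B, R), giving (14, 9).
Player II's commitment gain: 11 − 9 = 2.

2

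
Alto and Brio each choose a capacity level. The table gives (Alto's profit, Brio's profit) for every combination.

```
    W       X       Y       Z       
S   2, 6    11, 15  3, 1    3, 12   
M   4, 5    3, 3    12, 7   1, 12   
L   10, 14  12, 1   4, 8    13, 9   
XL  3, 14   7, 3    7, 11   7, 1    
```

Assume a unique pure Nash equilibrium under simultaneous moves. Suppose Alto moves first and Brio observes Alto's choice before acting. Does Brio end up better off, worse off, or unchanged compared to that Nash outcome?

Solve by backward induction (Alto leads).
- S → Brio plays X (best of 6, 15, 1, 12); Alto gets 11.
- M → Brio plays Z (best of 5, 3, 7, 12); Alto gets 1.
- L → Brio plays W (best of 14, 1, 8, 9); Alto gets 10.
- XL → Brio plays W (best of 14, 3, 11, 1); Alto gets 3.
Alto's induced payoffs are 11, 1, 10, 3, so Alto commits to S. Subgame-perfect outcome: (S, X) with payoffs (11, 15).
Now find the simultaneous Nash equilibrium.
Alto's best replies: W→L; X→L; Y→M; Z→L.
Brio's best replies: S→X; M→Z; L→W; XL→W.
The unique mutual best reply is (L, W), giving (10, 14).
Brio earns 15 sequentially versus 14 at the Nash outcome: better off.

better off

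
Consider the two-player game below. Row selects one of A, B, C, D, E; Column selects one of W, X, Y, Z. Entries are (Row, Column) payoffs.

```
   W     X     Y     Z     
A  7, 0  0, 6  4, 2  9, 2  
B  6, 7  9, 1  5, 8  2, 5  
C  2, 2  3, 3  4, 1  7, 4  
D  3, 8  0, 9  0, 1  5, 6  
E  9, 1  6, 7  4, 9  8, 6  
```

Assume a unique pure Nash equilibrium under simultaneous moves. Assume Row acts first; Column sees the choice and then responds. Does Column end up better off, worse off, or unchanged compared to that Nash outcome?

Backward induction with Row moving first.
- A: Column compares 0, 6, 2, 2 and picks X; Row would get 0.
- B: Column compares 7, 1, 8, 5 and picks Y; Row would get 5.
- C: Column compares 2, 3, 1, 4 and picks Z; Row would get 7.
- D: Column compares 8, 9, 1, 6 and picks X; Row would get 0.
- E: Column compares 1, 7, 9, 6 and picks Y; Row would get 4.
Among 0, 5, 7, 0, 4, the best is 7 at C. Subgame-perfect outcome: (C, Z) with payoffs (7, 4).
Under simultaneous play:
Row's best replies: W→E; X→B; Y→B; Z→A.
Column's best replies: A→X; B→Y; C→Z; D→X; E→Y.
Only (B, Y) has each player best-responding; Nash payoffs (5, 8).
Column earns 4 sequentially versus 8 at the Nash outcome: worse off.

worse off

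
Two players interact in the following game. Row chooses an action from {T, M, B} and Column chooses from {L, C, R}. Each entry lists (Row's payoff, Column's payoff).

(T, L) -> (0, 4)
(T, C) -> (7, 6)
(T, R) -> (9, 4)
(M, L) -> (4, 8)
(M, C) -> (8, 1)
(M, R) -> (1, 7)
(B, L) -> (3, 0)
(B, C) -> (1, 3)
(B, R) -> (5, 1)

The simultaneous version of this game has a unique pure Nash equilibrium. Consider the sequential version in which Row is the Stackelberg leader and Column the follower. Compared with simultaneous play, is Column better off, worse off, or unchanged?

Work backward from Column's decision.
- T → Column plays C (best of 4, 6, 4); Row gets 7.
- M → Column plays L (best of 8, 1, 7); Row gets 4.
- B → Column plays C (best of 0, 3, 1); Row gets 1.
Among 7, 4, 1, the best is 7 at T. Subgame-perfect outcome: (T, C) with payoffs (7, 6).
Now find the simultaneous Nash equilibrium.
Row's best replies: L→M; C→M; R→T.
Column's best replies: T→C; M→L; B→C.
The unique mutual best reply is (M, L), giving (4, 8).
Column earns 6 sequentially versus 8 at the Nash outcome: worse off.

worse off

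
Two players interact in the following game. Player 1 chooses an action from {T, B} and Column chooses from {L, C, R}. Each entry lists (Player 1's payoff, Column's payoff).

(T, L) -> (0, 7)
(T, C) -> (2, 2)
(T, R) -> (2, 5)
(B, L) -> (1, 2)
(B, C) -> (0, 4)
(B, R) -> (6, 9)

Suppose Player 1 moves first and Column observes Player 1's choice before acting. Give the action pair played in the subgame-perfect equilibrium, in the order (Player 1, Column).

(B, R)

Column best-responds to each possible Player 1 move:
- T → Column plays L (best of 7, 2, 5); Player 1 gets 0.
- B → Column plays R (best of 2, 4, 9); Player 1 gets 6.
Among 0, 6, the best is 6 at B. Subgame-perfect outcome: (B, R) with payoffs (6, 9).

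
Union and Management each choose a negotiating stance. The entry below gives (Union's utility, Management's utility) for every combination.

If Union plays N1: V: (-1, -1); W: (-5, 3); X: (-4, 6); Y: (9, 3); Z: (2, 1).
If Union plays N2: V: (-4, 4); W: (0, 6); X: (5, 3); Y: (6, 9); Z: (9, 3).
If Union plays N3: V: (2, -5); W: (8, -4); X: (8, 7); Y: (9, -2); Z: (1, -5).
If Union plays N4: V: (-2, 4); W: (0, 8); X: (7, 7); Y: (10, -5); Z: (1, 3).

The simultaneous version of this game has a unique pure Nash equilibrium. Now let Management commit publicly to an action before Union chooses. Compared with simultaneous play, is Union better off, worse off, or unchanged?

Work backward from Union's decision.
- V: Union compares -1, -4, 2, -2 and picks N3; Management would get -5.
- W: Union compares -5, 0, 8, 0 and picks N3; Management would get -4.
- X: Union compares -4, 5, 8, 7 and picks N3; Management would get 7.
- Y: Union compares 9, 6, 9, 10 and picks N4; Management would get -5.
- Z: Union compares 2, 9, 1, 1 and picks N2; Management would get 3.
Maximizing over -5, -4, 7, -5, 3, Management chooses X. Subgame-perfect outcome: (N3, X) with payoffs (8, 7).
For the simultaneous game, intersect best replies.
Union's best replies: V→N3; W→N3; X→N3; Y→N4; Z→N2.
Management's best replies: N1→X; N2→Y; N3→X; N4→W.
The unique mutual best reply is (N3, X), giving (8, 7).
Union earns 8 sequentially versus 8 at the Nash outcome: unchanged.

unchanged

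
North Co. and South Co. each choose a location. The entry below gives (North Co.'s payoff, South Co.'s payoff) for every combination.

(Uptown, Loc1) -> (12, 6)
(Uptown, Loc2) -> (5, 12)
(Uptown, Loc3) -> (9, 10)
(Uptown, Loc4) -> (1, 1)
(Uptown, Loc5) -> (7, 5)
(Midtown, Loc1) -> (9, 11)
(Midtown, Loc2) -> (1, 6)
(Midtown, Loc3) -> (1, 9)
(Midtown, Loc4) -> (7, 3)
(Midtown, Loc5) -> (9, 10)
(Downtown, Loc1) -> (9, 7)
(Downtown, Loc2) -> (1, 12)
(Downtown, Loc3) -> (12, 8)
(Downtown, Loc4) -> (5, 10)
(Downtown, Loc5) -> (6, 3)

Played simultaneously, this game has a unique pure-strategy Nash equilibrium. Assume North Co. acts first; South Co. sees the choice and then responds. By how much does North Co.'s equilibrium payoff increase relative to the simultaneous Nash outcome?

4

South Co. best-responds to each possible North Co. move:
- Uptown: South Co. compares 6, 12, 10, 1, 5 and picks Loc2; North Co. would get 5.
- Midtown: South Co. compares 11, 6, 9, 3, 10 and picks Loc1; North Co. would get 9.
- Downtown: South Co. compares 7, 12, 8, 10, 3 and picks Loc2; North Co. would get 1.
North Co.'s induced payoffs are 5, 9, 1, so North Co. commits to Midtown. Subgame-perfect outcome: (Midtown, Loc1) with payoffs (9, 11).
For the simultaneous game, intersect best replies.
North Co.'s best replies: Loc1→Uptown; Loc2→Uptown; Loc3→Downtown; Loc4→Midtown; Loc5→Midtown.
South Co.'s best replies: Uptown→Loc2; Midtown→Loc1; Downtown→Loc2.
The unique mutual best reply is (Uptown, Loc2), giving (5, 12).
North Co.'s commitment gain: 9 − 5 = 4.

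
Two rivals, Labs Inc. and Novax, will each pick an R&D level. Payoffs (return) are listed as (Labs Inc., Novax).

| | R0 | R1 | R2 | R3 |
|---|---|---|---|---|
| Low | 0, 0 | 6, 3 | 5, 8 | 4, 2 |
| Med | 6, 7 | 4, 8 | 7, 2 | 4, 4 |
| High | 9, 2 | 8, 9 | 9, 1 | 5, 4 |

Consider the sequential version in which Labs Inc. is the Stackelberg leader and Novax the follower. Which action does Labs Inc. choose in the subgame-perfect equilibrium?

High

Novax best-responds to each possible Labs Inc. move:
- Low: BR = R2, leader payoff 5.
- Med: BR = R1, leader payoff 4.
- High: BR = R1, leader payoff 8.
Labs Inc.'s induced payoffs are 5, 4, 8, so Labs Inc. commits to High. Subgame-perfect outcome: (High, R1) with payoffs (8, 9).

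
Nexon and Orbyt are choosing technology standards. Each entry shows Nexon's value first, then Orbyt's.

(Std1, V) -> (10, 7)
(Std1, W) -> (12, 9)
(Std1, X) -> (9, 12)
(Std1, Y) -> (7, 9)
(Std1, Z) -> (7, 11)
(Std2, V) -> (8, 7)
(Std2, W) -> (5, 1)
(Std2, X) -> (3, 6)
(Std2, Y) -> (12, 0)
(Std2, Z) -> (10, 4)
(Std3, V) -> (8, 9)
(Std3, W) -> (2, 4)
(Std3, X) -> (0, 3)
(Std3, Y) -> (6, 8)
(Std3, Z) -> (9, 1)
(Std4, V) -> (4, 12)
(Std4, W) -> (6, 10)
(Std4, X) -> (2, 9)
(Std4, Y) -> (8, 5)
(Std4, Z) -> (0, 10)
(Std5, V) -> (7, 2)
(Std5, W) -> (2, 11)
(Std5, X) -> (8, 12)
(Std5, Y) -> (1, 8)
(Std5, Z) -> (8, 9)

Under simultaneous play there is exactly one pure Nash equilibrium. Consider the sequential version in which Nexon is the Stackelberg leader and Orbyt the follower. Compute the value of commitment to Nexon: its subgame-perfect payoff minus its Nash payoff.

0

Backward induction with Nexon moving first.
- Std1: Orbyt compares 7, 9, 12, 9, 11 and picks X; Nexon would get 9.
- Std2: Orbyt compares 7, 1, 6, 0, 4 and picks V; Nexon would get 8.
- Std3: Orbyt compares 9, 4, 3, 8, 1 and picks V; Nexon would get 8.
- Std4: Orbyt compares 12, 10, 9, 5, 10 and picks V; Nexon would get 4.
- Std5: Orbyt compares 2, 11, 12, 8, 9 and picks X; Nexon would get 8.
Among 9, 8, 8, 4, 8, the best is 9 at Std1. Subgame-perfect outcome: (Std1, X) with payoffs (9, 12).
Now find the simultaneous Nash equilibrium.
Nexon's best replies: V→Std1; W→Std1; X→Std1; Y→Std2; Z→Std2.
Orbyt's best replies: Std1→X; Std2→V; Std3→V; Std4→V; Std5→X.
Only (Std1, X) has each player best-responding; Nash payoffs (9, 12).
Nexon's commitment gain: 9 − 9 = 0.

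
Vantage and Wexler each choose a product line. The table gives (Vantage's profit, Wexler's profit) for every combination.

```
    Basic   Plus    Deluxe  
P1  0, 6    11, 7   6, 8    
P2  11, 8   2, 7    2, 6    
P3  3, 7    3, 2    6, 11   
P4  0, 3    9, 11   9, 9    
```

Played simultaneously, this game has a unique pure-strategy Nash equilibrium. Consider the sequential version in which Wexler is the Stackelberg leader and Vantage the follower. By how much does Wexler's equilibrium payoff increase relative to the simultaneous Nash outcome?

1

Work backward from Vantage's decision.
- Basic → Vantage plays P2 (best of 0, 11, 3, 0); Wexler gets 8.
- Plus → Vantage plays P1 (best of 11, 2, 3, 9); Wexler gets 7.
- Deluxe → Vantage plays P4 (best of 6, 2, 6, 9); Wexler gets 9.
Maximizing over 8, 7, 9, Wexler chooses Deluxe. Subgame-perfect outcome: (P4, Deluxe) with payoffs (9, 9).
For the simultaneous game, intersect best replies.
Vantage's best replies: Basic→P2; Plus→P1; Deluxe→P4.
Wexler's best replies: P1→Deluxe; P2→Basic; P3→Deluxe; P4→Plus.
The unique mutual best reply is (P2, Basic), giving (11, 8).
Wexler's commitment gain: 9 − 8 = 1.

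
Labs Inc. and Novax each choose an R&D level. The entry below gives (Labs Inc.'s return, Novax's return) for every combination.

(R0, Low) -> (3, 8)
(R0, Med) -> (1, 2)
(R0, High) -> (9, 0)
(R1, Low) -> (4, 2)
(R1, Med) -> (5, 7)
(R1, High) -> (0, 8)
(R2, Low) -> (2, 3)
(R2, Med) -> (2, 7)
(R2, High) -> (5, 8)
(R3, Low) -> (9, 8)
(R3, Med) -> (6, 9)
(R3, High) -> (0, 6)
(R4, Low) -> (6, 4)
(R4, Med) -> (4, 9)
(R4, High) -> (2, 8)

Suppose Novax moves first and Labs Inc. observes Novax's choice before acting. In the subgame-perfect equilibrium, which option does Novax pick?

Backward induction with Novax moving first.
- Low: BR = R3, leader payoff 8.
- Med: BR = R3, leader payoff 9.
- High: BR = R0, leader payoff 0.
Novax's induced payoffs are 8, 9, 0, so Novax commits to Med. Subgame-perfect outcome: (R3, Med) with payoffs (6, 9).

Med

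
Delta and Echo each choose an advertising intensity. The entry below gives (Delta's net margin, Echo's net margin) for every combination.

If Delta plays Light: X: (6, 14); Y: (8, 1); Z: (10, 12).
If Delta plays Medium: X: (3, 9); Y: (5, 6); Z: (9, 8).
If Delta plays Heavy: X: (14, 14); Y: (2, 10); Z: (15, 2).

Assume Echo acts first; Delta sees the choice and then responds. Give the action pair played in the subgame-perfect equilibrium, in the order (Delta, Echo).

Solve by backward induction (Echo leads).
- X: BR = Heavy, leader payoff 14.
- Y: BR = Light, leader payoff 1.
- Z: BR = Heavy, leader payoff 2.
Among 14, 1, 2, the best is 14 at X. Subgame-perfect outcome: (Heavy, X) with payoffs (14, 14).

(Heavy, X)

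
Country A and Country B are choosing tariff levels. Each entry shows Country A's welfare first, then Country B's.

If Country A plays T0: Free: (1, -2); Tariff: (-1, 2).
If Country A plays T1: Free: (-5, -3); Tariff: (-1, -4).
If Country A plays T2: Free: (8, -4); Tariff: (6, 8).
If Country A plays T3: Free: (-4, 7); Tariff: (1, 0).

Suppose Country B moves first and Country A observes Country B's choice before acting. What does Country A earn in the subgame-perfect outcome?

Backward induction with Country B moving first.
- Free: Country A compares 1, -5, 8, -4 and picks T2; Country B would get -4.
- Tariff: Country A compares -1, -1, 6, 1 and picks T2; Country B would get 8.
Among -4, 8, the best is 8 at Tariff. Subgame-perfect outcome: (T2, Tariff) with payoffs (6, 8).

6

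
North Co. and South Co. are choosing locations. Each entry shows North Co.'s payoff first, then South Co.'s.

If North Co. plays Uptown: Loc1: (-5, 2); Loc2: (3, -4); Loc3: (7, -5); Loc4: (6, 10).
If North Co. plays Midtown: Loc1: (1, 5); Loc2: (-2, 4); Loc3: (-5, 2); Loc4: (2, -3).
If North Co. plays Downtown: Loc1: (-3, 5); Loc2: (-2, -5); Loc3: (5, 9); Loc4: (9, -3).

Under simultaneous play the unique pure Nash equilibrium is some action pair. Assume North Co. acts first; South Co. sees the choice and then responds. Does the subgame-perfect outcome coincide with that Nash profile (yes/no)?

no

Backward induction with North Co. moving first.
- Uptown: BR = Loc4, leader payoff 6.
- Midtown: BR = Loc1, leader payoff 1.
- Downtown: BR = Loc3, leader payoff 5.
North Co.'s induced payoffs are 6, 1, 5, so North Co. commits to Uptown. Subgame-perfect outcome: (Uptown, Loc4) with payoffs (6, 10).
For the simultaneous game, intersect best replies.
North Co.'s best replies: Loc1→Midtown; Loc2→Uptown; Loc3→Uptown; Loc4→Downtown.
South Co.'s best replies: Uptown→Loc4; Midtown→Loc1; Downtown→Loc3.
Only (Midtown, Loc1) has each player best-responding; Nash payoffs (1, 5).
Sequential outcome (Uptown, Loc4) differs from the Nash profile (Midtown, Loc1).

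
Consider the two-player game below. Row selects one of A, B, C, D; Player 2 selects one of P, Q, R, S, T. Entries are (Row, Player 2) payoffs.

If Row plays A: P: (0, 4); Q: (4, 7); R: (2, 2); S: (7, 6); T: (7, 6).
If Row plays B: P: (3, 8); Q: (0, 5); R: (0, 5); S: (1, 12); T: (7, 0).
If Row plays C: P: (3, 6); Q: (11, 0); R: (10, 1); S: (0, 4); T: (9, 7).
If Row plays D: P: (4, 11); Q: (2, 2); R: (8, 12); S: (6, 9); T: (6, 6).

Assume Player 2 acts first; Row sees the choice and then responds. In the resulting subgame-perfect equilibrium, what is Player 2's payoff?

11

Row best-responds to each possible Player 2 move:
- P: BR = D, leader payoff 11.
- Q: BR = C, leader payoff 0.
- R: BR = C, leader payoff 1.
- S: BR = A, leader payoff 6.
- T: BR = C, leader payoff 7.
Maximizing over 11, 0, 1, 6, 7, Player 2 chooses P. Subgame-perfect outcome: (D, P) with payoffs (4, 11).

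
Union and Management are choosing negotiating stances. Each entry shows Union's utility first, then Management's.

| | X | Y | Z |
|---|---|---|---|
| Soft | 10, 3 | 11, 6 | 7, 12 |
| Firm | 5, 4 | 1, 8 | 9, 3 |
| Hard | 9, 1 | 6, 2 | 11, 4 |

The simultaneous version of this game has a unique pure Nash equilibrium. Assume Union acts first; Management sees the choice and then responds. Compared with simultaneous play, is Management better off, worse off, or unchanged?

Backward induction with Union moving first.
- Soft → Management plays Z (best of 3, 6, 12); Union gets 7.
- Firm → Management plays Y (best of 4, 8, 3); Union gets 1.
- Hard → Management plays Z (best of 1, 2, 4); Union gets 11.
Union's induced payoffs are 7, 1, 11, so Union commits to Hard. Subgame-perfect outcome: (Hard, Z) with payoffs (11, 4).
For the simultaneous game, intersect best replies.
Union's best replies: X→Soft; Y→Soft; Z→Hard.
Management's best replies: Soft→Z; Firm→Y; Hard→Z.
Only (Hard, Z) has each player best-responding; Nash payoffs (11, 4).
Management earns 4 sequentially versus 4 at the Nash outcome: unchanged.

unchanged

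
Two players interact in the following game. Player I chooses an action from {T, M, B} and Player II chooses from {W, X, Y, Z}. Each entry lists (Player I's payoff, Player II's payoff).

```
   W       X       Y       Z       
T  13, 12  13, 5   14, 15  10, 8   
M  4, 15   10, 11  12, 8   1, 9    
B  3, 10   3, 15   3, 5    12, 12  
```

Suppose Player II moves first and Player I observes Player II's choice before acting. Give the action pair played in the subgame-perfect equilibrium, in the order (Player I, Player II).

Work backward from Player I's decision.
- W → Player I plays T (best of 13, 4, 3); Player II gets 12.
- X → Player I plays T (best of 13, 10, 3); Player II gets 5.
- Y → Player I plays T (best of 14, 12, 3); Player II gets 15.
- Z → Player I plays B (best of 10, 1, 12); Player II gets 12.
Maximizing over 12, 5, 15, 12, Player II chooses Y. Subgame-perfect outcome: (T, Y) with payoffs (14, 15).

(T, Y)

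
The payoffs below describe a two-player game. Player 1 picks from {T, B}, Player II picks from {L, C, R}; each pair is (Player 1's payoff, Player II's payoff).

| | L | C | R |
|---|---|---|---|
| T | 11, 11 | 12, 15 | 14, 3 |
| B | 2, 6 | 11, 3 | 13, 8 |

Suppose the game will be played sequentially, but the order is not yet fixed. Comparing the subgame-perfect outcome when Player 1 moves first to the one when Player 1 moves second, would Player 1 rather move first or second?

If Player 1 leads: Player II's best replies are T→C, B→R; Player 1's induced payoffs 12, 13; outcome (B, R), payoffs (13, 8).
If Player II leads: Player 1's best replies are L→T, C→T, R→T; Player II's induced payoffs 11, 15, 3; outcome (T, C), payoffs (12, 15).
Player 1 gets 13 moving first and 12 moving second, so Player 1 prefers to move first.

first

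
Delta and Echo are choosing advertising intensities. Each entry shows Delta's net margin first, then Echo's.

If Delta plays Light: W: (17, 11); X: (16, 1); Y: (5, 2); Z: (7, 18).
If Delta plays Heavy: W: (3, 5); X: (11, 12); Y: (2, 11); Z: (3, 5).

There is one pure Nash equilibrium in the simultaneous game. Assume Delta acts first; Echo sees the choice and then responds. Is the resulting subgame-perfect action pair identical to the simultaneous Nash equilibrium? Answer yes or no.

Work backward from Echo's decision.
- Light: BR = Z, leader payoff 7.
- Heavy: BR = X, leader payoff 11.
Maximizing over 7, 11, Delta chooses Heavy. Subgame-perfect outcome: (Heavy, X) with payoffs (11, 12).
Now find the simultaneous Nash equilibrium.
Delta's best replies: W→Light; X→Light; Y→Light; Z→Light.
Echo's best replies: Light→Z; Heavy→X.
The unique mutual best reply is (Light, Z), giving (7, 18).
Sequential outcome (Heavy, X) differs from the Nash profile (Light, Z).

no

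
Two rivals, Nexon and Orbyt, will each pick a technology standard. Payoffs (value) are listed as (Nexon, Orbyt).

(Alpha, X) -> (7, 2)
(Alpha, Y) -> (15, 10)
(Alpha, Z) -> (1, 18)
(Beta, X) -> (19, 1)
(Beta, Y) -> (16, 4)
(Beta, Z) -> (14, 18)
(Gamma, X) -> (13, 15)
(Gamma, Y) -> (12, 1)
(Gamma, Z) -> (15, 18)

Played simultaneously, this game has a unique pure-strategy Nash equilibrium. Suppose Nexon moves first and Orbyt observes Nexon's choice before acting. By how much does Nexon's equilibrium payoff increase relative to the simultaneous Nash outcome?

Work backward from Orbyt's decision.
- Alpha → Orbyt plays Z (best of 2, 10, 18); Nexon gets 1.
- Beta → Orbyt plays Z (best of 1, 4, 18); Nexon gets 14.
- Gamma → Orbyt plays Z (best of 15, 1, 18); Nexon gets 15.
Maximizing over 1, 14, 15, Nexon chooses Gamma. Subgame-perfect outcome: (Gamma, Z) with payoffs (15, 18).
Now find the simultaneous Nash equilibrium.
Nexon's best replies: X→Beta; Y→Beta; Z→Gamma.
Orbyt's best replies: Alpha→Z; Beta→Z; Gamma→Z.
The unique mutual best reply is (Gamma, Z), giving (15, 18).
Nexon's commitment gain: 15 − 15 = 0.

0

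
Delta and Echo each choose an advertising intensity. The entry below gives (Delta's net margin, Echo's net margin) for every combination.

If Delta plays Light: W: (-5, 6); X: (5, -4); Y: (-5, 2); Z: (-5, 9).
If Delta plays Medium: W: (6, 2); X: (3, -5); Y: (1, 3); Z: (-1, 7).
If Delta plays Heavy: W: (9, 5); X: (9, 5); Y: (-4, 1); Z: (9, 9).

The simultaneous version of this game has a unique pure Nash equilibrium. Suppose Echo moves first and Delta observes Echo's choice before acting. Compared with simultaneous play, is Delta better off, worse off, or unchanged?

Delta best-responds to each possible Echo move:
- W → Delta plays Heavy (best of -5, 6, 9); Echo gets 5.
- X → Delta plays Heavy (best of 5, 3, 9); Echo gets 5.
- Y → Delta plays Medium (best of -5, 1, -4); Echo gets 3.
- Z → Delta plays Heavy (best of -5, -1, 9); Echo gets 9.
Echo's induced payoffs are 5, 5, 3, 9, so Echo commits to Z. Subgame-perfect outcome: (Heavy, Z) with payoffs (9, 9).
Now find the simultaneous Nash equilibrium.
Delta's best replies: W→Heavy; X→Heavy; Y→Medium; Z→Heavy.
Echo's best replies: Light→Z; Medium→Z; Heavy→Z.
The unique mutual best reply is (Heavy, Z), giving (9, 9).
Delta earns 9 sequentially versus 9 at the Nash outcome: unchanged.

unchanged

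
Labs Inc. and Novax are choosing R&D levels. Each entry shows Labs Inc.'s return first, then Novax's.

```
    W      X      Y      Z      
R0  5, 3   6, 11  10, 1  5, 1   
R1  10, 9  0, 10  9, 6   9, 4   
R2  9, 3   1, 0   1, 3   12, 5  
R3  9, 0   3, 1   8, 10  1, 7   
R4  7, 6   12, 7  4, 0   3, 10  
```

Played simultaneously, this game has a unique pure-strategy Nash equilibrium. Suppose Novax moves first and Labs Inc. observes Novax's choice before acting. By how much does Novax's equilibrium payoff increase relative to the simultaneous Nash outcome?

Work backward from Labs Inc.'s decision.
- W: Labs Inc. compares 5, 10, 9, 9, 7 and picks R1; Novax would get 9.
- X: Labs Inc. compares 6, 0, 1, 3, 12 and picks R4; Novax would get 7.
- Y: Labs Inc. compares 10, 9, 1, 8, 4 and picks R0; Novax would get 1.
- Z: Labs Inc. compares 5, 9, 12, 1, 3 and picks R2; Novax would get 5.
Maximizing over 9, 7, 1, 5, Novax chooses W. Subgame-perfect outcome: (R1, W) with payoffs (10, 9).
For the simultaneous game, intersect best replies.
Labs Inc.'s best replies: W→R1; X→R4; Y→R0; Z→R2.
Novax's best replies: R0→X; R1→X; R2→Z; R3→Y; R4→Z.
Only (R2, Z) has each player best-responding; Nash payoffs (12, 5).
Novax's commitment gain: 9 − 5 = 4.

4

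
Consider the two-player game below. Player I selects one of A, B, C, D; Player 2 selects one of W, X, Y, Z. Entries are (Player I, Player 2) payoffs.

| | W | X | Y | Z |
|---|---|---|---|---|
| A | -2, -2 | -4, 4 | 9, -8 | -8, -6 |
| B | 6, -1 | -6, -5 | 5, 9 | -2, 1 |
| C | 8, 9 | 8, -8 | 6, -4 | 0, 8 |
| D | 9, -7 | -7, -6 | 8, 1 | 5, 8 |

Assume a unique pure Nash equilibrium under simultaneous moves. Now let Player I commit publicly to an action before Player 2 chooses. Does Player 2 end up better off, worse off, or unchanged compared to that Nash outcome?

Work backward from Player 2's decision.
- A → Player 2 plays X (best of -2, 4, -8, -6); Player I gets -4.
- B → Player 2 plays Y (best of -1, -5, 9, 1); Player I gets 5.
- C → Player 2 plays W (best of 9, -8, -4, 8); Player I gets 8.
- D → Player 2 plays Z (best of -7, -6, 1, 8); Player I gets 5.
Player I's induced payoffs are -4, 5, 8, 5, so Player I commits to C. Subgame-perfect outcome: (C, W) with payoffs (8, 9).
Under simultaneous play:
Player I's best replies: W→D; X→C; Y→A; Z→D.
Player 2's best replies: A→X; B→Y; C→W; D→Z.
The unique mutual best reply is (D, Z), giving (5, 8).
Player 2 earns 9 sequentially versus 8 at the Nash outcome: better off.

better off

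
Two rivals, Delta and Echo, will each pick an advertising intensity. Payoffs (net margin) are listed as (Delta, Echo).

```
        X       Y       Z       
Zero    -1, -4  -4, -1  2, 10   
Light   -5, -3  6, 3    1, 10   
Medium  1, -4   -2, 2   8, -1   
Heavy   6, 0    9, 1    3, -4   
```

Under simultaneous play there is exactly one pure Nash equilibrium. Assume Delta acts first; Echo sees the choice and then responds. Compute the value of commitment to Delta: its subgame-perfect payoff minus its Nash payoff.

0

Work backward from Echo's decision.
- Zero: Echo compares -4, -1, 10 and picks Z; Delta would get 2.
- Light: Echo compares -3, 3, 10 and picks Z; Delta would get 1.
- Medium: Echo compares -4, 2, -1 and picks Y; Delta would get -2.
- Heavy: Echo compares 0, 1, -4 and picks Y; Delta would get 9.
Maximizing over 2, 1, -2, 9, Delta chooses Heavy. Subgame-perfect outcome: (Heavy, Y) with payoffs (9, 1).
Under simultaneous play:
Delta's best replies: X→Heavy; Y→Heavy; Z→Medium.
Echo's best replies: Zero→Z; Light→Z; Medium→Y; Heavy→Y.
Only (Heavy, Y) has each player best-responding; Nash payoffs (9, 1).
Delta's commitment gain: 9 − 9 = 0.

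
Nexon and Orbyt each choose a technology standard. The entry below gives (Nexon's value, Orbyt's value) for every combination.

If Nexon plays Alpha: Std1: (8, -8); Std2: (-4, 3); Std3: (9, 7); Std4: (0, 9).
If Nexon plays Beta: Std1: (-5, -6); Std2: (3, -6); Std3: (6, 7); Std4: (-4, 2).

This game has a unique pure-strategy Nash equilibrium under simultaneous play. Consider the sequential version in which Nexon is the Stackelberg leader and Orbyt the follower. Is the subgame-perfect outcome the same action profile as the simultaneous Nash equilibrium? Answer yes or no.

Orbyt best-responds to each possible Nexon move:
- Alpha: BR = Std4, leader payoff 0.
- Beta: BR = Std3, leader payoff 6.
Among 0, 6, the best is 6 at Beta. Subgame-perfect outcome: (Beta, Std3) with payoffs (6, 7).
For the simultaneous game, intersect best replies.
Nexon's best replies: Std1→Alpha; Std2→Beta; Std3→Alpha; Std4→Alpha.
Orbyt's best replies: Alpha→Std4; Beta→Std3.
The unique mutual best reply is (Alpha, Std4), giving (0, 9).
Sequential outcome (Beta, Std3) differs from the Nash profile (Alpha, Std4).

no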